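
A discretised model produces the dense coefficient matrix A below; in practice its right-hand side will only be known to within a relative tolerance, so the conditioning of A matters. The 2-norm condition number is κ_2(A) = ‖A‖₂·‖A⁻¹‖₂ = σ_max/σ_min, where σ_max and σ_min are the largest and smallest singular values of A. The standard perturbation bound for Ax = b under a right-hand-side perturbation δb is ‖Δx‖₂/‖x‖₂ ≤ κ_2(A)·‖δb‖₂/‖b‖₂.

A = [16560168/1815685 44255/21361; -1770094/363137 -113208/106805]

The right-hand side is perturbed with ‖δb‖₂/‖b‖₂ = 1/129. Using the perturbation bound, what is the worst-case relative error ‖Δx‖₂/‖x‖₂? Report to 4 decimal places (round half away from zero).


2.0194

AᵀA = [1219965340516/11407308025 54897590376/2281461605; 54897590376/2281461605 61778676889/11407308025]; tr = 152497801/1357205, det = 31561924/169650625
λ_max, λ_min = (152497801/1357205 ± √581355213945040089/46050135300625)/2 = 2809/25, 11236/6786025
σ_max=√(2809/25)=(53/5), σ_min=√(11236/6786025)=(106/2605) → κ = 260.5000
bound on ‖Δx‖/‖x‖: κ·ε = 260.5000·1/129 = 2.0194


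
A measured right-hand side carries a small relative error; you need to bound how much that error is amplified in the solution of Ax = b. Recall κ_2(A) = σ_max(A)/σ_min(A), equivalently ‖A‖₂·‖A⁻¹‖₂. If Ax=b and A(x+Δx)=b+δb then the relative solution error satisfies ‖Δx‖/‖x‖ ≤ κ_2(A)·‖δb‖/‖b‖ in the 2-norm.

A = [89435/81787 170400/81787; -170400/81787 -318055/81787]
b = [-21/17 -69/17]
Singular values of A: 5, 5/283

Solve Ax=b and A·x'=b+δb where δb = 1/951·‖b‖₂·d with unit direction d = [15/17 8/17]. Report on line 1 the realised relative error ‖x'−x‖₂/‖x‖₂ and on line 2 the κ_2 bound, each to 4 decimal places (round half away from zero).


largest singular value 5, smallest 5/283
κ_2(A) = 5 / (5/283) = 283.0000
perturbation bound = 283.0000·1/951 = 0.2976
solve Ax = b  →  x = [150.1059 -79.3765]
‖b‖ = 4.2426, ‖x‖ = 169.8011
Δx = A⁻¹·δb where δb = 1/951·4.2426·d; ‖Δx‖ = 0.2525
realised ‖Δx‖/‖x‖ = 0.0015
so the bound overstates the realised error by a factor of ≈ 200.1125 (computed from the unrounded values)

0.0015
0.2976


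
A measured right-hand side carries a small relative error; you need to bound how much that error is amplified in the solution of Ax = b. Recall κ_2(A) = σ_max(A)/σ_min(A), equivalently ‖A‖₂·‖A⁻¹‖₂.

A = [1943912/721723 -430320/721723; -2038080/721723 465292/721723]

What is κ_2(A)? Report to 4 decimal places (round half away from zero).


303.5000

M = AᵀA = [9432299584/619362769 -2122243200/619362769; -2122243200/619362769 477612304/619362769]. tr(M)=5895248/368449, det(M)=1024/368449
λ_max, λ_min = (5895248/368449 ± √34752439814400/135754665601)/2 = 16, 64/368449
κ_2(A) = √(λ_max/λ_min) = √(16 / (64/368449)) = 303.5000


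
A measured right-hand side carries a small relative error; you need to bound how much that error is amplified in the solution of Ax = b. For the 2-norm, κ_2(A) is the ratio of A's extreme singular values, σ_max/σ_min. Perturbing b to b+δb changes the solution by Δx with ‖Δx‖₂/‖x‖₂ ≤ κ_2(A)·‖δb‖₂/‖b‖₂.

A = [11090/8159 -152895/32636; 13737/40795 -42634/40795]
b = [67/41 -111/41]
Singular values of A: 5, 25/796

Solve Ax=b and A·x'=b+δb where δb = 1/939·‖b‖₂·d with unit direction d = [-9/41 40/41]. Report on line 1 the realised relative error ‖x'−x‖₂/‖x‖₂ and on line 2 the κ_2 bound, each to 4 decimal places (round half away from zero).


0.0011
0.1695

from the listed singular values, σ₁ = 5, σ_n = 25/796
κ = σ_max/σ_min = 5/(25/796) = 159.2000
κ_2(A)·‖δb‖/‖b‖ = 0.1695
solve Ax = b  →  x = [-91.6432 -26.9376]
‖b‖ = 3.1623, ‖x‖ = 95.5202
δb = ε·‖b‖·d = [-0.0007 0.0033]; solving A·Δx = δb gives ‖Δx‖ = 0.1072
dividing the unrounded norms, ‖Δx‖/‖x‖ = 0.0011
realised/bound (from unrounded values) ≈ 0.0066


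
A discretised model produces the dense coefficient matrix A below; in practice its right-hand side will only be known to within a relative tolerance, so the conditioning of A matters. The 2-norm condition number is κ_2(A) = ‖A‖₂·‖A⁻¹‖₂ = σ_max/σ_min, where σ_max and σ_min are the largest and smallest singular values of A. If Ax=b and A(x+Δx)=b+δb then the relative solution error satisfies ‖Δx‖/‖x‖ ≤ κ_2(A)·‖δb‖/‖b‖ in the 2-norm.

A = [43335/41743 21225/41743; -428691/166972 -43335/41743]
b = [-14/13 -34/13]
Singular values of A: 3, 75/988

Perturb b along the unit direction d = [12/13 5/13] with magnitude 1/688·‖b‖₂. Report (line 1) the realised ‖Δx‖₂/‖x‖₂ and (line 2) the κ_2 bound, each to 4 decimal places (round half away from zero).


σ_max = 3, σ_min = 75/988
κ_2(A) = 3 / (75/988) = 39.5200
worst-case relative error ≤ 39.5200 × 1/688 = 0.0574
solve Ax = b  →  x = [10.7487 -24.0636]
2-norm of b is 2.8284; of x, 26.3551
with δb = [0.0038 0.0016], A·Δx = δb → ‖Δx‖ = 0.0542
dividing the unrounded norms, ‖Δx‖/‖x‖ = 0.0021
tightness: 0.0021 against a bound of 0.0574 (unrounded ratio ≈ 0.0358)

0.0021
0.0574


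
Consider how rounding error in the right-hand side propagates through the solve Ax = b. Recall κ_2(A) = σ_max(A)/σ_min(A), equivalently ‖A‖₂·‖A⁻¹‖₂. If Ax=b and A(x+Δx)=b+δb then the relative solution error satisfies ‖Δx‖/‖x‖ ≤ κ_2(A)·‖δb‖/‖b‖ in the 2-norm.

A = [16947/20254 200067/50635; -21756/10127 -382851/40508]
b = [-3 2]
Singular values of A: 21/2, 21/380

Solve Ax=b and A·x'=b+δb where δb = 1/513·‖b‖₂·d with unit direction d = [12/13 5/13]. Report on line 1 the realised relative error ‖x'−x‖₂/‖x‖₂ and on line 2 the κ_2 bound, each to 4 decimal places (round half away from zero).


from the listed singular values, σ₁ = 21/2, σ_n = 21/380
κ = σ_max/σ_min = (21/2)/(21/380) = 190.0000
κ_2(A)·‖δb‖/‖b‖ = 0.3704
solve Ax = b  →  x = [35.2451 -8.2230]
‖b‖ = 3.6056, ‖x‖ = 36.1916
re-solving with b+δb shifts x by Δx of norm 0.1272
relative error = 0.0035
realised/bound (from unrounded values) ≈ 0.0095

0.0035
0.3704


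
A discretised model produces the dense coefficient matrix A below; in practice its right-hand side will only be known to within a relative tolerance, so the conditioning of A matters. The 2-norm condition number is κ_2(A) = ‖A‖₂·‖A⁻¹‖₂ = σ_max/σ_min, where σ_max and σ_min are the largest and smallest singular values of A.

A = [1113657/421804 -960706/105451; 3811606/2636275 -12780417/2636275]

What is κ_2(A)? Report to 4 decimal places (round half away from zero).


310.1500

AᵀA = [3486499622209/384772090000 -1494016016661/48096511250; -1494016016661/48096511250 2561199204901/24048255625]; tr = 71145099041/615635344, det = 85470025/615635344
λ_max, λ_min = (71145099041/615635344 ± √5061414644080728865281/379006876781998336)/2 = 1849/16, 46225/38477209
so κ_2 = √((1849/16) / (46225/38477209)) = 310.1500


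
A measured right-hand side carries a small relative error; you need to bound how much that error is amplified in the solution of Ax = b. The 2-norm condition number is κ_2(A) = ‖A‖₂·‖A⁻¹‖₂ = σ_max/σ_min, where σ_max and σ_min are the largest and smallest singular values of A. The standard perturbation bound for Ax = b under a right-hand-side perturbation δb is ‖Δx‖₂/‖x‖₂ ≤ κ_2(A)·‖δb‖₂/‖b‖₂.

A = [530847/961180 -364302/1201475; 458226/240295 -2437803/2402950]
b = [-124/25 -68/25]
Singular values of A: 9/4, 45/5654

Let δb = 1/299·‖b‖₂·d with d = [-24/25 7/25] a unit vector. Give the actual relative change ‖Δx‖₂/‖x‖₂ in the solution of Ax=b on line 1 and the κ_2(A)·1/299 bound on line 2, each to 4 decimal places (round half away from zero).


largest singular value 9/4, smallest 45/5654
κ = σ_max/σ_min = (9/4)/(45/5654) = 282.7000
κ_2(A)·‖δb‖/‖b‖ = 0.9455
solve Ax = b  →  x = [234.9386 444.2876]
‖b‖₂ = 5.6569 and ‖x‖₂ = 502.5809
re-solving with b+δb shifts x by Δx of norm 2.3771
realised ‖Δx‖/‖x‖ = 0.0047
tightness: 0.0047 against a bound of 0.9455 (unrounded ratio ≈ 0.0050)

0.0047
0.9455


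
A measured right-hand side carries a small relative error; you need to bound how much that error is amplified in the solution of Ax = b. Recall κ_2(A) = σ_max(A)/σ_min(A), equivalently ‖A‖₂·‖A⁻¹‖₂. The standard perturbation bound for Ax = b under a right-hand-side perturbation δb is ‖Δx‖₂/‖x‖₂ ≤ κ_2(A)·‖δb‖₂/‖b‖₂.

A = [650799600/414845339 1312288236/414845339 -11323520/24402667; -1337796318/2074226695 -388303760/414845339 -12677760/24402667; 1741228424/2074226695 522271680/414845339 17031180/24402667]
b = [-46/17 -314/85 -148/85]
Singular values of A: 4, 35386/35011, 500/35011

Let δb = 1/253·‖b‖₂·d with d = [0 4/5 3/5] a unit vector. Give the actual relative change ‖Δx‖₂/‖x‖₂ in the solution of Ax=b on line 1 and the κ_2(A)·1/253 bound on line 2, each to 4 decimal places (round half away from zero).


0.0048
1.1071

σ_max = 4, σ_min = 500/35011
condition number: 4 ÷ (500/35011) = 280.0880
κ_2(A)·‖δb‖/‖b‖ = 1.1071
solve Ax = b  →  x = [241.2567 -129.2369 -59.5522]
2-norm of b is 4.8990; of x, 280.0954
re-solving with b+δb shifts x by Δx of norm 1.3559
dividing the unrounded norms, ‖Δx‖/‖x‖ = 0.0048
tightness: 0.0048 against a bound of 1.1071 (unrounded ratio ≈ 0.0044)


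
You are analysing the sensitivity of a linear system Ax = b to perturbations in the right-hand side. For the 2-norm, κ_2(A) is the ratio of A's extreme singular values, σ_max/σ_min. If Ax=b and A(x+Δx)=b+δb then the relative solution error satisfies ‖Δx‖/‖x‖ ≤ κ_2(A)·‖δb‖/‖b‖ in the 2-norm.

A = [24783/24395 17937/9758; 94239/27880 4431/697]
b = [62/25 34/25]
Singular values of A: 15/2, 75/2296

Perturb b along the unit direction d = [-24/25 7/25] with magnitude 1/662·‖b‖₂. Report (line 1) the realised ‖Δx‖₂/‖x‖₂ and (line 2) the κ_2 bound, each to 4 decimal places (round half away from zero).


0.0021
0.3468

largest singular value 15/2, smallest 75/2296
κ = σ_max/σ_min = (15/2)/(75/2296) = 229.6000
κ_2(A)·‖δb‖/‖b‖ = 0.3468
solve Ax = b  →  x = [54.1490 -28.5773]
‖b‖ = 2.8284, ‖x‖ = 61.2272
with δb = [-0.0041 0.0012], A·Δx = δb → ‖Δx‖ = 0.1308
realised ‖Δx‖/‖x‖ = 0.0021
tightness: 0.0021 against a bound of 0.3468 (unrounded ratio ≈ 0.0062)


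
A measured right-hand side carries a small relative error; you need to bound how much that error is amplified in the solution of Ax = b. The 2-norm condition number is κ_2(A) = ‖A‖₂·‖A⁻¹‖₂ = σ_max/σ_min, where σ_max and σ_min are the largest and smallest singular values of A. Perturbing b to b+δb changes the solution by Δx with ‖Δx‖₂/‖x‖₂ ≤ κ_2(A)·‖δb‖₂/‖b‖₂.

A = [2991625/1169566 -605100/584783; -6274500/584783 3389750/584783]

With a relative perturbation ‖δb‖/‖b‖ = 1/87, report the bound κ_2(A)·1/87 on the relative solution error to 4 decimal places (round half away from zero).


0.4822

AᵀA = [99004890625/813732676 -13191018750/203433169; -13191018750/203433169 7053272500/203433169]; tr = 440200625/2815684, det = 9765625/703921
eigenvalues of AᵀA: λ = (tr ± √(tr²−4·det))/2 = 625/4, 62500/703921
so κ_2 = √((625/4) / (62500/703921)) = 41.9500
κ_2(A)·‖δb‖/‖b‖ = 0.4822


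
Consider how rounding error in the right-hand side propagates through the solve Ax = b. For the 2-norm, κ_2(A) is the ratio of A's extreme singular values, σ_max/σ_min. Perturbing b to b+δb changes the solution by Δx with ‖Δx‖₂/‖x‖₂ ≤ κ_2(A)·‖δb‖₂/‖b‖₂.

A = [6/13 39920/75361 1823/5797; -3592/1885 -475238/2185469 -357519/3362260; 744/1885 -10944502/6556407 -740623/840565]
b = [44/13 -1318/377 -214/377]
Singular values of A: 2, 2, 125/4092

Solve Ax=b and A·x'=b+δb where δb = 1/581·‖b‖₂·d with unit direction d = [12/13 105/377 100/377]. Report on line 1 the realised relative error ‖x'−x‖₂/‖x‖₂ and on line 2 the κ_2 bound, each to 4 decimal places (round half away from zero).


largest singular value 2, smallest 125/4092
condition number: 2 ÷ (125/4092) = 65.4720
bound on ‖Δx‖/‖x‖: κ·ε = 65.4720·1/581 = 0.1127
solve Ax = b  →  x = [2.0000 -29.9280 58.2400]
‖b‖ = 4.8990, ‖x‖ = 65.5102
Δx = A⁻¹·δb where δb = 1/581·4.8990·d; ‖Δx‖ = 0.2760
relative error = 0.0042
so the bound overstates the realised error by a factor of ≈ 26.7444 (computed from the unrounded values)

0.0042
0.1127


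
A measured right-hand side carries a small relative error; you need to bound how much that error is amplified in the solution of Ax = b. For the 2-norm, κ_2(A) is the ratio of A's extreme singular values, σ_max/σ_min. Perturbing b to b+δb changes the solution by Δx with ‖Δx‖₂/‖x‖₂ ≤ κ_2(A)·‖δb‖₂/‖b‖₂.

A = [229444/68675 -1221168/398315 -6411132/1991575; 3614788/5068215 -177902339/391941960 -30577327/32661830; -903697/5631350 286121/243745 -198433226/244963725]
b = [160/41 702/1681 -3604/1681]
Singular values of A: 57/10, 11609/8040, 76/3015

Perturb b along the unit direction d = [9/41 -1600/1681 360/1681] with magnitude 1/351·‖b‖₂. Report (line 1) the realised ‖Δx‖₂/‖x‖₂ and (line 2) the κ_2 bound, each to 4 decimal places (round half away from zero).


from the listed singular values, σ₁ = 57/10, σ_n = 76/3015
κ_2(A) = (57/10) / (76/3015) = 226.1250
bound on ‖Δx‖/‖x‖: κ·ε = 226.1250·1/351 = 0.6442
solve Ax = b  →  x = [0.4211 -1.3902 0.5487]
‖b‖ = 4.4721, ‖x‖ = 1.5528
Δx = A⁻¹·δb where δb = 1/351·4.4721·d; ‖Δx‖ = 0.5055
dividing the unrounded norms, ‖Δx‖/‖x‖ = 0.3255
so the bound overstates the realised error by a factor of ≈ 1.9791 (computed from the unrounded values)

0.3255
0.6442


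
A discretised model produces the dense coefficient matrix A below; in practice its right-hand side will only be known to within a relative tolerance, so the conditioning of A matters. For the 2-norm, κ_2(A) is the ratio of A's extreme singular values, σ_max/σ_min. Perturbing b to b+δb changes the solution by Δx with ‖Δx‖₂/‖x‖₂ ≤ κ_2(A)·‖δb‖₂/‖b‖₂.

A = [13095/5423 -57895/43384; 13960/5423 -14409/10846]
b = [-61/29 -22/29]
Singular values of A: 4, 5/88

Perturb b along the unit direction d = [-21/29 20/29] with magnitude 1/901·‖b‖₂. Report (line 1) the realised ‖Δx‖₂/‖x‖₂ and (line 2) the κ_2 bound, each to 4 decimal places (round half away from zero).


from the listed singular values, σ₁ = 4, σ_n = 5/88
κ = σ_max/σ_min = 4/(5/88) = 70.4000
perturbation bound = 70.4000·1/901 = 0.0781
solve Ax = b  →  x = [7.8412 15.7647]
‖b‖₂ = 2.2361 and ‖x‖₂ = 17.6071
δb = ε·‖b‖·d = [-0.0018 0.0017]; solving A·Δx = δb gives ‖Δx‖ = 0.0437
relative error = 0.0025
realised/bound (from unrounded values) ≈ 0.0317

0.0025
0.0781


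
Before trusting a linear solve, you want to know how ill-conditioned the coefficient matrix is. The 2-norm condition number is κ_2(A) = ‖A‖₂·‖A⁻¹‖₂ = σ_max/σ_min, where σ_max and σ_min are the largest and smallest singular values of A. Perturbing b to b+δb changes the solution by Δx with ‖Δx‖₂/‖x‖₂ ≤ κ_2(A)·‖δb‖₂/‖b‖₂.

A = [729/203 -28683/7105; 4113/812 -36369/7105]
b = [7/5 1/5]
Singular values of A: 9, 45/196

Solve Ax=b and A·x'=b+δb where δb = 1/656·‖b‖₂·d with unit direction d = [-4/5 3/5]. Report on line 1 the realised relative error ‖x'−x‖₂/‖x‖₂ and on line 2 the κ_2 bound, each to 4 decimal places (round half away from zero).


0.0022
0.0598

largest singular value 9, smallest 45/196
κ_2(A) = 9 / (45/196) = 39.2000
worst-case relative error ≤ 39.2000 × 1/656 = 0.0598
solve Ax = b  →  x = [-3.0774 -3.0843]
‖b‖₂ = 1.4142 and ‖x‖₂ = 4.3570
re-solving with b+δb shifts x by Δx of norm 0.0094
relative error = 0.0022
realised/bound (from unrounded values) ≈ 0.0361


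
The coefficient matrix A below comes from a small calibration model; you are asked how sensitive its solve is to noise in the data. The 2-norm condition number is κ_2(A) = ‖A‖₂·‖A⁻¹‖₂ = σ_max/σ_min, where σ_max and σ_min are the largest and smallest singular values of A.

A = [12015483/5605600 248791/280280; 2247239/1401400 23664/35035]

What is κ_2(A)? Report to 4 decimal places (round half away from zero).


344.9600

form AᵀA = [9006926467729/1256910054400 187642450773/62845502720; 187642450773/62845502720 3909439801/3142275136] with trace 62548534841/7437337600 and determinant 707281/1189974016
char-poly roots: 841/100 and 21025/297493504
σ_max=√(841/100)=(29/10), σ_min=√(21025/297493504)=(145/17248) → κ = 344.9600


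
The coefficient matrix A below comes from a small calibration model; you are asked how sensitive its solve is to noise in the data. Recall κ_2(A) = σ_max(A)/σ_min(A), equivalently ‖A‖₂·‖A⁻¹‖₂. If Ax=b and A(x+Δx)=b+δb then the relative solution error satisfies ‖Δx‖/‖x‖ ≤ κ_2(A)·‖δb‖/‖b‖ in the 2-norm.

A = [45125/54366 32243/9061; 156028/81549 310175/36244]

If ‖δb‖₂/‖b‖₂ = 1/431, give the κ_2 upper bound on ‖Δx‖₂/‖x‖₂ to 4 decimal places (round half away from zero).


0.7100

M = AᵀA = [684646969/157402116 169011175/8744562; 169011175/8744562 667705961/7772944]. tr(M)=33802957/374544, det(M)=130321/1498176
char-poly roots: 361/4 and 361/374544
κ_2(A) = √(λ_max/λ_min) = √((361/4) / (361/374544)) = 306.0000
perturbation bound = 306.0000·1/431 = 0.7100


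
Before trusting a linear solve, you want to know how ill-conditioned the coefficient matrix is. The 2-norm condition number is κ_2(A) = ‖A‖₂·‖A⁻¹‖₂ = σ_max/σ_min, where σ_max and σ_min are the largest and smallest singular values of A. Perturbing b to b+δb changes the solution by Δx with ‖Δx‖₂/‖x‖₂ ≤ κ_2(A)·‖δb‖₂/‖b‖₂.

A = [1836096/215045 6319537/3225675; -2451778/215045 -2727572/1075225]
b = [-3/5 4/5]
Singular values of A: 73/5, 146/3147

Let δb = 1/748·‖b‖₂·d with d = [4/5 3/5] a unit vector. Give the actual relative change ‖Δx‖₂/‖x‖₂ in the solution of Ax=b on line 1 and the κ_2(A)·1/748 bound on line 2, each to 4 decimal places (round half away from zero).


from the listed singular values, σ₁ = 73/5, σ_n = 146/3147
κ = σ_max/σ_min = (73/5)/(146/3147) = 314.7000
perturbation bound = 314.7000·1/748 = 0.4207
solve Ax = b  →  x = [-0.0668 -0.0150]
‖b‖₂ = 1.0000 and ‖x‖₂ = 0.0685
with δb = [0.0011 0.0008], A·Δx = δb → ‖Δx‖ = 0.0288
realised ‖Δx‖/‖x‖ = 0.4207
tightness: 0.4207 against a bound of 0.4207; the bound is attained (ratio 1)

0.4207
0.4207


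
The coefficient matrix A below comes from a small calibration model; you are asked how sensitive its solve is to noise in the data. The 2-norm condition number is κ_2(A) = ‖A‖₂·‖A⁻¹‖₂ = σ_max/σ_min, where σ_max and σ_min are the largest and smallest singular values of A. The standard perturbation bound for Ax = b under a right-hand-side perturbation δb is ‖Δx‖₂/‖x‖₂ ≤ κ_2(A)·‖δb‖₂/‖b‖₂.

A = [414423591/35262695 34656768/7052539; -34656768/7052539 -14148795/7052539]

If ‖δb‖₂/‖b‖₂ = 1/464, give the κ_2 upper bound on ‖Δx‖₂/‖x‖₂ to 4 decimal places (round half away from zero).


AᵀA = [1193930189245449/7357737625225 99493134769152/1471547525045; 99493134769152/1471547525045 8291597444721/294309505009]; tr = 8291243345346/43536909025, det = 566678025/1741476361
λ_max, λ_min = (8291243345346/43536909025 ± √68742249070782240252297216/1895462447451126450625)/2 = 4761/25, 2975625/1741476361
so κ_2 = √((4761/25) / (2975625/1741476361)) = 333.8480
perturbation bound = 333.8480·1/464 = 0.7195

0.7195


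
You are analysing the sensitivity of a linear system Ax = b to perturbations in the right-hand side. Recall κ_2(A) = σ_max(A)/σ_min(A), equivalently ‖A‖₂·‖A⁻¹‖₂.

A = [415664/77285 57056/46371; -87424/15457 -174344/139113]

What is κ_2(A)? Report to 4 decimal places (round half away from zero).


292.5000

AᵀA = [432640256/7102225 175217152/12784005; 175217152/12784005 70980160/23011209]; tr = 21902656/342225, det = 16384/342225
char-poly roots: 64 and 256/342225
κ_2(A) = √(λ_max/λ_min) = √(64 / (256/342225)) = 292.5000


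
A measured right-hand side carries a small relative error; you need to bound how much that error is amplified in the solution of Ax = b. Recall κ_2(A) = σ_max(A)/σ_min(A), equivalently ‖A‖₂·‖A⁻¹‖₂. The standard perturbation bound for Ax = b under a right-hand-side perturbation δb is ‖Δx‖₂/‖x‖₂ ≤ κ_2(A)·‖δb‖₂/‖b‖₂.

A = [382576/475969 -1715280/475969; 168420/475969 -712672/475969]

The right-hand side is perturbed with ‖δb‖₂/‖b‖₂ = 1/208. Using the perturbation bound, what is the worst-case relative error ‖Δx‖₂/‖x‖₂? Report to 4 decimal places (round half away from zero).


M = AᵀA = [1033903504/1340511769 -4593214080/1340511769; -4593214080/1340511769 20414715136/1340511769]. tr(M)=12759440/797449, det(M)=4096/797449
solving λ² − 12759440/797449·λ + 4096/797449 = 0 gives λ = 16, 256/797449
σ_max=√16=4, σ_min=√(256/797449)=(16/893) → κ = 223.2500
worst-case relative error ≤ 223.2500 × 1/208 = 1.0733

1.0733


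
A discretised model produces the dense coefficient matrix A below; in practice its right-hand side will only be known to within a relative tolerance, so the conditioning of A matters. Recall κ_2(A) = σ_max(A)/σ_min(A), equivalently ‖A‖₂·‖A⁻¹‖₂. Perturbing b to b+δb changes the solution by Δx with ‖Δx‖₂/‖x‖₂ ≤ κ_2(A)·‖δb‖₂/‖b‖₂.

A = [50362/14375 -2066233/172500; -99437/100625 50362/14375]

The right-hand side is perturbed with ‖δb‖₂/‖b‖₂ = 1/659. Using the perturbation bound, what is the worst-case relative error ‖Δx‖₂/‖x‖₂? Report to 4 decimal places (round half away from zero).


form AᵀA = [214668701/16200625 -630809231/13886250; -630809231/13886250 7415280769/47610000] with trace 630817681/3732624 and determinant 714025/3732624
char-poly roots: 169 and 4225/3732624
κ = σ_max/σ_min = 13/(65/1932) = 386.4000
perturbation bound = 386.4000·1/659 = 0.5863

0.5863


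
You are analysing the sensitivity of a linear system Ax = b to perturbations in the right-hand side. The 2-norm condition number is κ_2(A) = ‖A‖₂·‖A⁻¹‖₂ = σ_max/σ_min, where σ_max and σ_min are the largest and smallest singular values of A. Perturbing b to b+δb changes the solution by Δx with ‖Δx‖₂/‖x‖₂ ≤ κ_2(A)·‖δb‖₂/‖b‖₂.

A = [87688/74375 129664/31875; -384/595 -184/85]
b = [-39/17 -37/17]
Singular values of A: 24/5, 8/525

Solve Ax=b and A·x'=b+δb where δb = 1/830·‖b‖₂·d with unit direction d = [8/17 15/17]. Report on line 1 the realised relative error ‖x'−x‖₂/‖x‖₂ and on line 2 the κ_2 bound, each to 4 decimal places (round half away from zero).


from the listed singular values, σ₁ = 24/5, σ_n = 8/525
κ_2(A) = (24/5) / (8/525) = 315.0000
perturbation bound = 315.0000·1/830 = 0.3795
solve Ax = b  →  x = [188.9417 -55.3250]
2-norm of b is 3.1623; of x, 196.8751
with δb = [0.0018 0.0034], A·Δx = δb → ‖Δx‖ = 0.2500
dividing the unrounded norms, ‖Δx‖/‖x‖ = 0.0013
so the bound overstates the realised error by a factor of ≈ 298.8354 (computed from the unrounded values)

0.0013
0.3795


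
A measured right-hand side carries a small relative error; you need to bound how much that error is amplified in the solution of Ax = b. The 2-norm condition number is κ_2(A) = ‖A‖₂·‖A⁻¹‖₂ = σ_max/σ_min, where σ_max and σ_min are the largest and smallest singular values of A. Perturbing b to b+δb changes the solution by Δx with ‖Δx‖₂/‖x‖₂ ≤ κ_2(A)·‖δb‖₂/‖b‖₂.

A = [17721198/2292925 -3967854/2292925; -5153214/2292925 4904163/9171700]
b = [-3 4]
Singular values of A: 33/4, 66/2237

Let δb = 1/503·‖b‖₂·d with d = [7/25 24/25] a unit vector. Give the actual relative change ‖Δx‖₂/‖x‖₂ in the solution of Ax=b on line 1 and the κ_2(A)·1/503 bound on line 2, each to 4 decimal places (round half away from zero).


0.0033
0.5559

from the listed singular values, σ₁ = 33/4, σ_n = 66/2237
κ_2(A) = (33/4) / (66/2237) = 279.6250
perturbation bound = 279.6250·1/503 = 0.5559
solve Ax = b  →  x = [21.8474 99.3082]
‖b‖₂ = 5.0000 and ‖x‖₂ = 101.6830
Δx = A⁻¹·δb where δb = 1/503·5.0000·d; ‖Δx‖ = 0.3369
relative error = 0.0033
so the bound overstates the realised error by a factor of ≈ 167.7769 (computed from the unrounded values)


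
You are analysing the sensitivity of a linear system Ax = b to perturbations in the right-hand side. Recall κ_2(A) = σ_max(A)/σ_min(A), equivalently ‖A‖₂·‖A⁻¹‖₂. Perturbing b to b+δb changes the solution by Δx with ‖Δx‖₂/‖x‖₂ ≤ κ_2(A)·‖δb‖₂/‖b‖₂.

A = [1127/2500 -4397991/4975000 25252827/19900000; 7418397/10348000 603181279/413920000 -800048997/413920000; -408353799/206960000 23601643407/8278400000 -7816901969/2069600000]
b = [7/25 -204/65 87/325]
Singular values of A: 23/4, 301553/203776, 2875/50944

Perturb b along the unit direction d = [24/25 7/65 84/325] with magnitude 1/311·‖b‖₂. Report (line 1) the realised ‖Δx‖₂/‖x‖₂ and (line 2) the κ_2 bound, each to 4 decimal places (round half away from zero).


σ_max = 23/4, σ_min = 2875/50944
condition number: (23/4) ÷ (2875/50944) = 101.8880
perturbation bound = 101.8880·1/311 = 0.3276
solve Ax = b  →  x = [-1.8975 -0.4408 0.5877]
2-norm of b is 3.1623; of x, 2.0347
re-solving with b+δb shifts x by Δx of norm 0.1802
dividing the unrounded norms, ‖Δx‖/‖x‖ = 0.0886
so the bound overstates the realised error by a factor of ≈ 3.6997 (computed from the unrounded values)

0.0886
0.3276


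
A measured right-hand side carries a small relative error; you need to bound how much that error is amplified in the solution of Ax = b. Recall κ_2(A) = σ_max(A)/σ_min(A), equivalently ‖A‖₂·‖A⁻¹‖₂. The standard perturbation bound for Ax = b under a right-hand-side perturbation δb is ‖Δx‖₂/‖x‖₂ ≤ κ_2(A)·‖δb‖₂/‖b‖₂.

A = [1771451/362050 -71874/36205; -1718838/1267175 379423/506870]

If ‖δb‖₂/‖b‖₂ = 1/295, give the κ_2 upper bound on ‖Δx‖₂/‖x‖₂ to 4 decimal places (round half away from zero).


AᵀA = [264930415849/10276687876 -27563635440/2569171969; -27563635440/2569171969 46258908025/10276687876]; tr = 920678473/30404402, det = 228765625/243235216
eigenvalues of AᵀA: λ = (tr ± √(tr²−4·det))/2 = 121/4, 1890625/60808804
κ = σ_max/σ_min = (11/2)/(1375/7798) = 31.1920
bound on ‖Δx‖/‖x‖: κ·ε = 31.1920·1/295 = 0.1057

0.1057


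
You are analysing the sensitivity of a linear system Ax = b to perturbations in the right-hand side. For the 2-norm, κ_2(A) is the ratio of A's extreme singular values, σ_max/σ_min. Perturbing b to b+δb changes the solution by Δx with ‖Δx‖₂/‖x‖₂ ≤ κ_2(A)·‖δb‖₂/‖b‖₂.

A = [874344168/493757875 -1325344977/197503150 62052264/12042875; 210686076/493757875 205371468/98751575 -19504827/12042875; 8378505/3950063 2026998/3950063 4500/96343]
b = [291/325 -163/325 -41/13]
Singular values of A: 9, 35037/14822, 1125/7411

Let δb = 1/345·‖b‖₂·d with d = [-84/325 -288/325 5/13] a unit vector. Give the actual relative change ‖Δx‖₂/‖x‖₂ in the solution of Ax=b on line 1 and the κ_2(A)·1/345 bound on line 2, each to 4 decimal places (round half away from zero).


0.0094
0.1718

largest singular value 9, smallest 1125/7411
κ = σ_max/σ_min = 9/(1125/7411) = 59.2880
bound on ‖Δx‖/‖x‖: κ·ε = 59.2880·1/345 = 0.1718
solve Ax = b  →  x = [-0.3510 -4.2214 -5.2034]
2-norm of b is 3.3166; of x, 6.7096
δb = ε·‖b‖·d = [-0.0025 -0.0085 0.0037]; solving A·Δx = δb gives ‖Δx‖ = 0.0633
relative error = 0.0094
tightness: 0.0094 against a bound of 0.1718 (unrounded ratio ≈ 0.0549)


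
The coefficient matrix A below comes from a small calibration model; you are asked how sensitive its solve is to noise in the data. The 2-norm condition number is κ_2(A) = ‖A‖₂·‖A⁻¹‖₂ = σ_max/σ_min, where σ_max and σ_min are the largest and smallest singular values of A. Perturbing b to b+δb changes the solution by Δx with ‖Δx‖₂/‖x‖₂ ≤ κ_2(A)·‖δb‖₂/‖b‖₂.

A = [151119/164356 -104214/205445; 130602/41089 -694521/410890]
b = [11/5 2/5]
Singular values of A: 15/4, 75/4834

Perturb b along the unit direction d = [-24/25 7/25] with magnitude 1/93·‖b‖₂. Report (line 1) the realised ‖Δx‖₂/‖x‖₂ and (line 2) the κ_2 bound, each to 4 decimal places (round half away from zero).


from the listed singular values, σ₁ = 15/4, σ_n = 75/4834
κ = σ_max/σ_min = (15/4)/(75/4834) = 241.7000
perturbation bound = 241.7000·1/93 = 2.5989
solve Ax = b  →  x = [-60.4267 -113.8667]
‖b‖₂ = 2.2361 and ‖x‖₂ = 128.9069
δb = ε·‖b‖·d = [-0.0231 0.0067]; solving A·Δx = δb gives ‖Δx‖ = 1.5497
relative error = 0.0120
so the bound overstates the realised error by a factor of ≈ 216.1835 (computed from the unrounded values)

0.0120
2.5989


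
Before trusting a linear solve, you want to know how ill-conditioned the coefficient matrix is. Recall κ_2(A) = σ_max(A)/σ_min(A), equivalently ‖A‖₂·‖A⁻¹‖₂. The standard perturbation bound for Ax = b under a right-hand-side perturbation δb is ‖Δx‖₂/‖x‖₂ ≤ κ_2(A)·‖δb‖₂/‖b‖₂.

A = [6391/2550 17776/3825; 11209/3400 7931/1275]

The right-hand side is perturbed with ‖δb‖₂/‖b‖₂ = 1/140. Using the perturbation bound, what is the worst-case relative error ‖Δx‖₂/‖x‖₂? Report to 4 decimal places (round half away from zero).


2.0571

M = AᵀA = [246961/14400 34727/1080; 34727/1080 122089/2025]. tr(M)=2007269/25920, det(M)=14641/202500
char-poly roots: 1936/25 and 121/129600
κ = σ_max/σ_min = (44/5)/(11/360) = 288.0000
perturbation bound = 288.0000·1/140 = 2.0571


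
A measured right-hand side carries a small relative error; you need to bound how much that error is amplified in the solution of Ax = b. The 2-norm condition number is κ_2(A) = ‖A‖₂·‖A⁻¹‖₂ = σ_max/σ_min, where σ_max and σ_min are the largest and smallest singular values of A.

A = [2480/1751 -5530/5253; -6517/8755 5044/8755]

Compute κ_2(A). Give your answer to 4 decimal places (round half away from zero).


123.6000

form AᵀA = [679001/265225 -1527596/795675; -1527596/795675 3437716/2387025] with trace 381949/95481 and determinant 100/95481
char-poly roots: 4 and 25/95481
κ_2(A) = √(λ_max/λ_min) = √(4 / (25/95481)) = 123.6000


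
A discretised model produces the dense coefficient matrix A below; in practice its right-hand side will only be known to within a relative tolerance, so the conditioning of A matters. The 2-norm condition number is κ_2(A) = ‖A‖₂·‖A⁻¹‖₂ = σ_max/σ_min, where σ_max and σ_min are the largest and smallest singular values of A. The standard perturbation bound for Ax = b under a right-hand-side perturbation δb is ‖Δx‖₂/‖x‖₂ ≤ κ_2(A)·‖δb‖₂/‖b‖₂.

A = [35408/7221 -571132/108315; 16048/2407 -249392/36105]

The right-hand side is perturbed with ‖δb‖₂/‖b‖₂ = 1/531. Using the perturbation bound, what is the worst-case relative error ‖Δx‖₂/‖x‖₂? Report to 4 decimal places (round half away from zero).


0.2110

M = AᵀA = [3571571200/52142841 -11248565440/156428523; -11248565440/156428523 35438363536/469285569]. tr(M)=80359696/558009, det(M)=102400/62001
λ_max, λ_min = (80359696/558009 ± √6455623696834816/311374044081)/2 = 144, 6400/558009
so κ_2 = √(144 / (6400/558009)) = 112.0500
κ_2(A)·‖δb‖/‖b‖ = 0.2110


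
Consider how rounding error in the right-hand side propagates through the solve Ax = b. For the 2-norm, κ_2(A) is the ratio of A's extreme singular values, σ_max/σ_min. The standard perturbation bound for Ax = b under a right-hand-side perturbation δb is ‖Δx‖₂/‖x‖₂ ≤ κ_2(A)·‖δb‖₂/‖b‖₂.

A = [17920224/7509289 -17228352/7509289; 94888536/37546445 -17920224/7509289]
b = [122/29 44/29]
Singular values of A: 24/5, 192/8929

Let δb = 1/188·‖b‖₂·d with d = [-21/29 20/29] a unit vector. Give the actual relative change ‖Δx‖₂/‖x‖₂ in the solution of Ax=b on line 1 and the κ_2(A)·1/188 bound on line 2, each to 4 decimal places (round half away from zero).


0.0119
1.1874

from the listed singular values, σ₁ = 24/5, σ_n = 192/8929
κ = σ_max/σ_min = (24/5)/(192/8929) = 223.2250
perturbation bound = 223.2250·1/188 = 1.1874
solve Ax = b  →  x = [-63.5417 -67.9271]
2-norm of b is 4.4721; of x, 93.0141
with δb = [-0.0172 0.0164], A·Δx = δb → ‖Δx‖ = 1.1063
realised ‖Δx‖/‖x‖ = 0.0119
so the bound overstates the realised error by a factor of ≈ 99.8333 (computed from the unrounded values)


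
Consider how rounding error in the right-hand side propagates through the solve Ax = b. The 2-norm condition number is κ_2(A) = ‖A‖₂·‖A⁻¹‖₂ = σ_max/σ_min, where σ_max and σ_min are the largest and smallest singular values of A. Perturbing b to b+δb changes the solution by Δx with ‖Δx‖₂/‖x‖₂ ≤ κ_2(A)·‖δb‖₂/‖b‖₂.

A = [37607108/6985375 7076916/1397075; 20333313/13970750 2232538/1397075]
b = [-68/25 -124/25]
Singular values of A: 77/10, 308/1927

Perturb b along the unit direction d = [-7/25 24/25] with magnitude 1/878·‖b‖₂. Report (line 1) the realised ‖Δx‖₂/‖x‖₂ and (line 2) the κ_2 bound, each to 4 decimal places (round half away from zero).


largest singular value 77/10, smallest 308/1927
condition number: (77/10) ÷ (308/1927) = 48.1750
bound on ‖Δx‖/‖x‖: κ·ε = 48.1750·1/878 = 0.0549
solve Ax = b  →  x = [16.8831 -18.4805]
2-norm of b is 5.6569; of x, 25.0314
re-solving with b+δb shifts x by Δx of norm 0.0403
relative error = 0.0016
realised/bound (from unrounded values) ≈ 0.0293

0.0016
0.0549


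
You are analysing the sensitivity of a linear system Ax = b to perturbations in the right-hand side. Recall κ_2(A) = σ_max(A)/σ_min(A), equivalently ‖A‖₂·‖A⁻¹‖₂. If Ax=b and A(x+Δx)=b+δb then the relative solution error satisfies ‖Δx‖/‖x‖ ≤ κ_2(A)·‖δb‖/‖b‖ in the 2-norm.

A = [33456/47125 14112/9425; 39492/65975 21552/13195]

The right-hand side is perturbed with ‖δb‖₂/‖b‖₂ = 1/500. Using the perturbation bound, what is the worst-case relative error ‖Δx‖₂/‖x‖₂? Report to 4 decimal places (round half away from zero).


M = AᵀA = [111577104/129390625 52809408/25878125; 52809408/25878125 25410816/5175625]. tr(M)=4419216/765625, det(M)=1327104/19140625
eigenvalues of AᵀA: λ = (tr ± √(tr²−4·det))/2 = 144/25, 9216/765625
σ_max=√(144/25)=(12/5), σ_min=√(9216/765625)=(96/875) → κ = 21.8750
bound on ‖Δx‖/‖x‖: κ·ε = 21.8750·1/500 = 0.0438

0.0438


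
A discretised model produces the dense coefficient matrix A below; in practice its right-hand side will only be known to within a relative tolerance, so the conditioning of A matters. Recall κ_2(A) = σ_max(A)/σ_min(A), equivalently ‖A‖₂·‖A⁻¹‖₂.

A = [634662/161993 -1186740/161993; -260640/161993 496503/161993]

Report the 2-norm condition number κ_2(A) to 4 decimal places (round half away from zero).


366.5000

M = AᵀA = [163845828/9133913 -307200600/9133913; -307200600/9133913 576006633/9133913]. tr(M)=43520733/537289, det(M)=26244/537289
char-poly roots: 81 and 324/537289
κ_2(A) = √(λ_max/λ_min) = √(81 / (324/537289)) = 366.5000


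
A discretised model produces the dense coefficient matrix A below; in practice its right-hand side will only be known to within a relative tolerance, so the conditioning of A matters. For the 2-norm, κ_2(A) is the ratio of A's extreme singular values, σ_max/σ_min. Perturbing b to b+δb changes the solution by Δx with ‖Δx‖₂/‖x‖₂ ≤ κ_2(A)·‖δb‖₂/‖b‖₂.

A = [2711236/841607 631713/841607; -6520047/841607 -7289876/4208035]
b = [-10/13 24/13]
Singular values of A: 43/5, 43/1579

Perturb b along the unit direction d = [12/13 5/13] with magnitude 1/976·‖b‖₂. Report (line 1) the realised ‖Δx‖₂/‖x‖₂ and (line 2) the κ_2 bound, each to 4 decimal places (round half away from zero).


0.3236
0.3236

from the listed singular values, σ₁ = 43/5, σ_n = 43/1579
κ_2(A) = (43/5) / (43/1579) = 315.8000
worst-case relative error ≤ 315.8000 × 1/976 = 0.3236
solve Ax = b  →  x = [-0.2269 -0.0510]
2-norm of b is 2.0000; of x, 0.2326
with δb = [0.0019 0.0008], A·Δx = δb → ‖Δx‖ = 0.0752
realised ‖Δx‖/‖x‖ = 0.3236
realised/bound = 1 exactly: the bound is attained for this b and d


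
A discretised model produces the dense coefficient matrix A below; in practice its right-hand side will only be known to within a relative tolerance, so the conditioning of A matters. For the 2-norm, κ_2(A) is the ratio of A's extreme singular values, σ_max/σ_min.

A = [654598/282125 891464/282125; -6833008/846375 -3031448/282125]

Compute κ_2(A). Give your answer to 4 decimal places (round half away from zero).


338.5500

AᵀA = [80874376324/1146161025 35943296144/382053675; 35943296144/382053675 15975016064/127351225]; tr = 8985980836/45846441, det = 15366400/45846441
λ_max, λ_min = (8985980836/45846441 ± √80745033605955329296/2101896152366481)/2 = 196, 78400/45846441
κ_2(A) = √(λ_max/λ_min) = √(196 / (78400/45846441)) = 338.5500


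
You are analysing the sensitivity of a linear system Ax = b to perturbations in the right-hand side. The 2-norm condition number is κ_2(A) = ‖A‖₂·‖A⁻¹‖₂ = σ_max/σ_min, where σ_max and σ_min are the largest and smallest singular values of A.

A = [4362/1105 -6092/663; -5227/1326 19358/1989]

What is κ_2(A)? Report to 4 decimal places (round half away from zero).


AᵀA = [1368011809/43956900 -492120401/6593535; -492120401/6593535 708744340/3956121]; tr = 492228049/2340900, det = 2829124/585225
solving λ² − 492228049/2340900·λ + 2829124/585225 = 0 gives λ = 841/4, 13456/585225
κ_2(A) = √(λ_max/λ_min) = √((841/4) / (13456/585225)) = 95.6250

95.6250


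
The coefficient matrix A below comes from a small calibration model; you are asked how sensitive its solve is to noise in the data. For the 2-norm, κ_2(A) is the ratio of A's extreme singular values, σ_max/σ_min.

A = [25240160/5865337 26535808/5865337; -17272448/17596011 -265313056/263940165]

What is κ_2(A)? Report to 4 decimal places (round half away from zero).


355.1760

AᵀA = [3588297769984/184187747241 56514747957248/2762816208615; 56514747957248/2762816208615 890120736326656/41442243129225]; tr = 2018415855616/49277340225, det = 26214400/1971093609
eigenvalues of AᵀA: λ = (tr ± √(tr²−4·det))/2 = 1024/25, 640000/1971093609
so κ_2 = √((1024/25) / (640000/1971093609)) = 355.1760


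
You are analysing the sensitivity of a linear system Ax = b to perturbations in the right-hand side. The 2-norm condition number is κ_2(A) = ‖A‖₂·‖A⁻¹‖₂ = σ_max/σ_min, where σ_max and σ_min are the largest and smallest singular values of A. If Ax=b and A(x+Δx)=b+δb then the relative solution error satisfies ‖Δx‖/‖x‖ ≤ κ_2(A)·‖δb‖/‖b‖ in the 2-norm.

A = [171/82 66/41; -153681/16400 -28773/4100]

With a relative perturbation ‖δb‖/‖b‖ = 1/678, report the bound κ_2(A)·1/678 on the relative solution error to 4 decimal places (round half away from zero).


M = AᵀA = [14745681/160000 2764773/40000; 2764773/40000 518409/10000]. tr(M)=921609/6400, det(M)=81/400
solving λ² − 921609/6400·λ + 81/400 = 0 gives λ = 144, 9/6400
so κ_2 = √(144 / (9/6400)) = 320.0000
bound on ‖Δx‖/‖x‖: κ·ε = 320.0000·1/678 = 0.4720

0.4720
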